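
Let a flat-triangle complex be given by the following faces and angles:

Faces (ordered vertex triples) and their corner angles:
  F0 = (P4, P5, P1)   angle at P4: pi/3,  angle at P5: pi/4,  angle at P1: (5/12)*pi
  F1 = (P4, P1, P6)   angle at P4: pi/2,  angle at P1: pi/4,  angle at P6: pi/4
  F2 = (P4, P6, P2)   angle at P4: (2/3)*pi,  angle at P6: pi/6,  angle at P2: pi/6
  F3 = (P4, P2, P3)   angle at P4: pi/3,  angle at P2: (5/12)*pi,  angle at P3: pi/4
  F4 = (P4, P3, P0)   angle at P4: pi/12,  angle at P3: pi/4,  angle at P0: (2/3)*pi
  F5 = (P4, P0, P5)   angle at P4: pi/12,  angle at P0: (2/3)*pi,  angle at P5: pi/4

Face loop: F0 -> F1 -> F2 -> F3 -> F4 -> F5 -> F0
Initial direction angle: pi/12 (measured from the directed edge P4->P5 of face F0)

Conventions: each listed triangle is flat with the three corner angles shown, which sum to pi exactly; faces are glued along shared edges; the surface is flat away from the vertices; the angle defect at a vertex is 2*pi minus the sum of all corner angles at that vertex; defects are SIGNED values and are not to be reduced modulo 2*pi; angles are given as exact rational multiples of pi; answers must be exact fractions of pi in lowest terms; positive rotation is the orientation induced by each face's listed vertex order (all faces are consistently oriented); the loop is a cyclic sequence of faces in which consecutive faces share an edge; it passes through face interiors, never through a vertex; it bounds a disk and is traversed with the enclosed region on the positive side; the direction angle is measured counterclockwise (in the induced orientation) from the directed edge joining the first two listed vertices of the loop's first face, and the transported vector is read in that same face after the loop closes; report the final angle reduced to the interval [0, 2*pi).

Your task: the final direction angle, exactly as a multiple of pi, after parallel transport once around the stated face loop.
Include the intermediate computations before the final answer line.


enclosed vertex P4: corner angles sum to 2*pi, defect = 2*pi - 2*pi = 0
holonomy = initial angle + sum of enclosed defects (mod 2*pi), positive in the induced orientation
final angle = pi/12 + 0 = pi/12 (mod 2*pi)

Answer: final direction angle = pi/12


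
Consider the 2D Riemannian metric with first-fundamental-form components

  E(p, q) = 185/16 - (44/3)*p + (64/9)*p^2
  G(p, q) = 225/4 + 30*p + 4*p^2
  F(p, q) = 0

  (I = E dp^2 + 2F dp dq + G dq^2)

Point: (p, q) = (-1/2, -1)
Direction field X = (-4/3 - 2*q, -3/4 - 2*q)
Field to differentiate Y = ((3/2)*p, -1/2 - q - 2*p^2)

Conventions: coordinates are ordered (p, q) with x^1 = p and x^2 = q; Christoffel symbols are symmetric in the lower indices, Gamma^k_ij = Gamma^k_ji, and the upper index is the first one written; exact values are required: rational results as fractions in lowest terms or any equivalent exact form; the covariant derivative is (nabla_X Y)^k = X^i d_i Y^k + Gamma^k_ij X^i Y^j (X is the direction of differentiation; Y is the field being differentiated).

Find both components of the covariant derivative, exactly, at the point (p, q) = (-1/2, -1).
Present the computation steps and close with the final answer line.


E = 2977/144, F = 0, G = 169/4 at the point
E_p = -196/9, E_q = 0, F_p = 0, F_q = 0, G_p = 26, G_q = 0
EG - F^2 = 503113/576;  g^inv = (576/503113) * [[169/4, 0], [0, 2977/144]]
first-kind symbols [ij,l] = (1/2)(d_i g_jl + d_j g_il - d_l g_ij): [pp,p] = E_p/2 = -98/9, [pp,q] = F_p - E_q/2 = 0, [pq,p] = E_q/2 = 0, [pq,q] = G_p/2 = 13, [qq,p] = F_q - G_p/2 = -13, [qq,q] = G_q/2 = 0
Gamma^p_ij = (G*[ij,p] - F*[ij,q])/(EG - F^2), Gamma^q_ij = (E*[ij,q] - F*[ij,p])/(EG - F^2)
Gamma_ppp = -1568/2977, Gamma_ppq = 0, Gamma_pqq = -144/229, Gamma_qpp = 0, Gamma_qpq = 4/13, Gamma_qqq = 0
X = (2/3, 5/4), Y = (-3/4, 0) at the point

Answer: (nabla_X Y)^p = 3761/2977, (nabla_X Y)^q = -8/39


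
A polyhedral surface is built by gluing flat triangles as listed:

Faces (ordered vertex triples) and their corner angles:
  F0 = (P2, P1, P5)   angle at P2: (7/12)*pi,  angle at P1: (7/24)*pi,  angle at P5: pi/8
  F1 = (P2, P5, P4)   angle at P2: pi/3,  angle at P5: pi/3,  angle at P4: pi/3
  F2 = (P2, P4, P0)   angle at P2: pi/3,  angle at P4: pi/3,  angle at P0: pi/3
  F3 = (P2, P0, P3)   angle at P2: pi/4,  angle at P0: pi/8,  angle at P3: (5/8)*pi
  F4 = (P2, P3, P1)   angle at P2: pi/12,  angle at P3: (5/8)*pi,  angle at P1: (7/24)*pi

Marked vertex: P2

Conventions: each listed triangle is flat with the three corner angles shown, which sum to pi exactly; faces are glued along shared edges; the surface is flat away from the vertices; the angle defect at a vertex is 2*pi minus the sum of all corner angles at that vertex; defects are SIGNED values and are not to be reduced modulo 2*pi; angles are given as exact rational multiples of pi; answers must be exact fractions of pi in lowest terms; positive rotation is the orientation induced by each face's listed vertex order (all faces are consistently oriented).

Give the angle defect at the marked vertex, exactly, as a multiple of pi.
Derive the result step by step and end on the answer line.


Sum of corner angles at P2: (19/12)*pi
defect = 2*pi - (19/12)*pi

Answer: defect(P2) = (5/12)*pi


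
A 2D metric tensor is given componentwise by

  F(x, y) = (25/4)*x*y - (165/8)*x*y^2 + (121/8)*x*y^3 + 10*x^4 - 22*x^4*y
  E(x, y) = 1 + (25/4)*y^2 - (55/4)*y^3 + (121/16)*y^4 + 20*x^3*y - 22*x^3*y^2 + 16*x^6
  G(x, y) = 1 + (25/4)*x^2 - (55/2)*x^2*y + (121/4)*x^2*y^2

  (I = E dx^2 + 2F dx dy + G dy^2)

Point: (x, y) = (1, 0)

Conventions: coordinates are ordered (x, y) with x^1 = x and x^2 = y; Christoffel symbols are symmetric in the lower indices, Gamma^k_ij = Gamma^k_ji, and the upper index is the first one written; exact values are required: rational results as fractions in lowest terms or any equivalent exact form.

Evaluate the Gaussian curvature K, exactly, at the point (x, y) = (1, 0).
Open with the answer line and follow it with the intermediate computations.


Answer: K = -1156/8649

E = 17, F = 10, G = 29/4, EG - F^2 = 93/4 at the point
E_x = 96, E_y = 20, F_x = 40, F_y = -63/4, G_x = 25/2, G_y = -55/2
E_yy = -63/2, F_xy = -327/4, G_xx = 25/2
By Brioschi, K is (det M1 - det M2) divided by (EG - F^2) squared.
M1 = [[-E_yy/2 + F_xy - G_xx/2, E_x/2, F_x - E_y/2], [F_y - G_x/2, E, F], [G_y/2, F, G]] = [[-289/4, 48, 30], [-22, 17, 10], [-55/4, 10, 29/4]]; det M1 = -3381/16
M2 = [[0, E_y/2, G_x/2], [E_y/2, E, F], [G_x/2, F, G]] = [[0, 10, 25/4], [10, 17, 10], [25/4, 10, 29/4]]; det M2 = -2225/16
det M1 - det M2 = -289/4; K = -289/4 / (93/4)^2 = -1156/8649


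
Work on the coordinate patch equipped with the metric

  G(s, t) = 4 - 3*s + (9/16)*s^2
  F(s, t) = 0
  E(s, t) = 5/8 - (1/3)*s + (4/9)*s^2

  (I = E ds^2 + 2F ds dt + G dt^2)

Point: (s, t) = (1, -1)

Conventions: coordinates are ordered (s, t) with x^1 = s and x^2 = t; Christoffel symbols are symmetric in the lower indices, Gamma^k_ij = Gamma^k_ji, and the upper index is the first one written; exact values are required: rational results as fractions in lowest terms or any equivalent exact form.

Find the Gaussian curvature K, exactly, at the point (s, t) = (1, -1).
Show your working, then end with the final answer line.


E = 53/72, F = 0, G = 25/16, EG - F^2 = 1325/1152 at the point
E_s = 5/9, E_t = 0, F_s = 0, F_t = 0, G_s = -15/8, G_t = 0
E_tt = 0, F_st = 0, G_ss = 9/8
K follows from Brioschi's formula, (det M1 - det M2)/(EG - F^2)^2.
M1 = [[-E_tt/2 + F_st - G_ss/2, E_s/2, F_s - E_t/2], [F_t - G_s/2, E, F], [G_t/2, F, G]] = [[-9/16, 5/18, 0], [15/16, 53/72, 0], [0, 0, 25/16]]; det M1 = -6475/6144
M2 = [[0, E_t/2, G_s/2], [E_t/2, E, F], [G_s/2, F, G]] = [[0, 0, -15/16], [0, 53/72, 0], [-15/16, 0, 25/16]]; det M2 = -1325/2048
det M1 - det M2 = -625/1536; K = -625/1536 / (1325/1152)^2 = -864/2809

Answer: K = -864/2809


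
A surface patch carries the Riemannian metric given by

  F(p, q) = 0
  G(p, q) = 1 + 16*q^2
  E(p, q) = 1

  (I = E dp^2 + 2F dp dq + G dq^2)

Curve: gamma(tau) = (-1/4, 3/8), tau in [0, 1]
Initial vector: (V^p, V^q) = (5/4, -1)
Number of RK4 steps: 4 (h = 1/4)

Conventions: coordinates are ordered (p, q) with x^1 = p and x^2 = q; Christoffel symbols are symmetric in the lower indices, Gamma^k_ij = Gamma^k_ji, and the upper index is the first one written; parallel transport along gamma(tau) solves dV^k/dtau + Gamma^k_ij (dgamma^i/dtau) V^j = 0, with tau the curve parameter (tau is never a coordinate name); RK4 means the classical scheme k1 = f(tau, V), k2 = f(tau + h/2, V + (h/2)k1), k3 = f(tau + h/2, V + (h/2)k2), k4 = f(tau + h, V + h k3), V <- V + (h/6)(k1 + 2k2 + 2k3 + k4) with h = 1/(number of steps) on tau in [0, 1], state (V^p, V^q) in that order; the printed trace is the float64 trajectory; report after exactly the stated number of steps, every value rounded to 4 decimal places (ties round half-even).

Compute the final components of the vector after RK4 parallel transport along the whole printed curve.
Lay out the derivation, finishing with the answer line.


gamma'(tau) = (0, 0); f(tau, V)^k = -Gamma^k_ij(gamma(tau)) gamma'^i(tau) V^j; h = 1/4; intermediate values shown to 6 dp
curve data and Christoffel symbols at the stage parameters:
  tau = 0.000000: gamma = (-0.250000, 0.375000), gamma' = (0.000000, 0.000000); Gamma_ppp = 0.000000, Gamma_ppq = 0.000000, Gamma_pqq = 0.000000, Gamma_qpp = 0.000000, Gamma_qpq = 0.000000, Gamma_qqq = 1.846154
  tau = 0.125000: gamma = (-0.250000, 0.375000), gamma' = (0.000000, 0.000000); Gamma_ppp = 0.000000, Gamma_ppq = 0.000000, Gamma_pqq = 0.000000, Gamma_qpp = 0.000000, Gamma_qpq = 0.000000, Gamma_qqq = 1.846154
  tau = 0.250000: gamma = (-0.250000, 0.375000), gamma' = (0.000000, 0.000000); Gamma_ppp = 0.000000, Gamma_ppq = 0.000000, Gamma_pqq = 0.000000, Gamma_qpp = 0.000000, Gamma_qpq = 0.000000, Gamma_qqq = 1.846154
  tau = 0.375000: gamma = (-0.250000, 0.375000), gamma' = (0.000000, 0.000000); Gamma_ppp = 0.000000, Gamma_ppq = 0.000000, Gamma_pqq = 0.000000, Gamma_qpp = 0.000000, Gamma_qpq = 0.000000, Gamma_qqq = 1.846154
  tau = 0.500000: gamma = (-0.250000, 0.375000), gamma' = (0.000000, 0.000000); Gamma_ppp = 0.000000, Gamma_ppq = 0.000000, Gamma_pqq = 0.000000, Gamma_qpp = 0.000000, Gamma_qpq = 0.000000, Gamma_qqq = 1.846154
  tau = 0.625000: gamma = (-0.250000, 0.375000), gamma' = (0.000000, 0.000000); Gamma_ppp = 0.000000, Gamma_ppq = 0.000000, Gamma_pqq = 0.000000, Gamma_qpp = 0.000000, Gamma_qpq = 0.000000, Gamma_qqq = 1.846154
  tau = 0.750000: gamma = (-0.250000, 0.375000), gamma' = (0.000000, 0.000000); Gamma_ppp = 0.000000, Gamma_ppq = 0.000000, Gamma_pqq = 0.000000, Gamma_qpp = 0.000000, Gamma_qpq = 0.000000, Gamma_qqq = 1.846154
  tau = 0.875000: gamma = (-0.250000, 0.375000), gamma' = (0.000000, 0.000000); Gamma_ppp = 0.000000, Gamma_ppq = 0.000000, Gamma_pqq = 0.000000, Gamma_qpp = 0.000000, Gamma_qpq = 0.000000, Gamma_qqq = 1.846154
  tau = 1.000000: gamma = (-0.250000, 0.375000), gamma' = (0.000000, 0.000000); Gamma_ppp = 0.000000, Gamma_ppq = 0.000000, Gamma_pqq = 0.000000, Gamma_qpp = 0.000000, Gamma_qpq = 0.000000, Gamma_qqq = 1.846154
step 0: V^p = 1.2500, V^q = -1.0000
step 1: k1 = (0.000000, 0.000000), k2 = (0.000000, 0.000000), k3 = (0.000000, 0.000000), k4 = (0.000000, 0.000000); V <- V + (h/6)(k1 + 2k2 + 2k3 + k4): V^p = 1.2500, V^q = -1.0000
step 2: k1 = (0.000000, 0.000000), k2 = (0.000000, 0.000000), k3 = (0.000000, 0.000000), k4 = (0.000000, 0.000000); V <- V + (h/6)(k1 + 2k2 + 2k3 + k4): V^p = 1.2500, V^q = -1.0000
step 3: k1 = (0.000000, 0.000000), k2 = (0.000000, 0.000000), k3 = (0.000000, 0.000000), k4 = (0.000000, 0.000000); V <- V + (h/6)(k1 + 2k2 + 2k3 + k4): V^p = 1.2500, V^q = -1.0000
step 4: k1 = (0.000000, 0.000000), k2 = (0.000000, 0.000000), k3 = (0.000000, 0.000000), k4 = (0.000000, 0.000000); V <- V + (h/6)(k1 + 2k2 + 2k3 + k4): V^p = 1.2500, V^q = -1.0000

Answer: V^p = 1.2500, V^q = -1.0000


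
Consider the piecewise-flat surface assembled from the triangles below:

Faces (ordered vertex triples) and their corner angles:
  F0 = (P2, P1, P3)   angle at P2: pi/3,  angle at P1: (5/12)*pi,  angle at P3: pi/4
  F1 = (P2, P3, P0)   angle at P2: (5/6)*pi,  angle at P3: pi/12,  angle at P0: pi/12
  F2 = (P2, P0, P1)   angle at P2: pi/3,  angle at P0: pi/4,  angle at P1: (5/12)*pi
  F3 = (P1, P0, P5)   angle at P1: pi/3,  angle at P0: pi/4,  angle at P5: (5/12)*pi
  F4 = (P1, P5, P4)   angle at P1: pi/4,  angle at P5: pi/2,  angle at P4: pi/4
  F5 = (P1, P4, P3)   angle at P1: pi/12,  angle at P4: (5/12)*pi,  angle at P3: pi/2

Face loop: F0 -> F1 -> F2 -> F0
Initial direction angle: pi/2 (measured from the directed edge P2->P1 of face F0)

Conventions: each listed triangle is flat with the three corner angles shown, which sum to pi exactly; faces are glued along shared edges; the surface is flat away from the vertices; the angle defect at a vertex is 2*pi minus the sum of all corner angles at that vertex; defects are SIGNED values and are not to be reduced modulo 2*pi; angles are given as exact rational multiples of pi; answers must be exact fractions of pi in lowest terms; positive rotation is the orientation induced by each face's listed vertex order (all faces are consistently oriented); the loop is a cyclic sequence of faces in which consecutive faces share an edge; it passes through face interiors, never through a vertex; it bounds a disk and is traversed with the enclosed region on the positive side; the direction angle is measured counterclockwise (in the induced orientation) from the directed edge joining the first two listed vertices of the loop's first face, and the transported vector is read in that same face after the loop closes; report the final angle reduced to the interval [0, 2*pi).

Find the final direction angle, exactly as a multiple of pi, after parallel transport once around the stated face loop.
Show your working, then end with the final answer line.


enclosed vertex P2: corner angles sum to (3/2)*pi, defect = 2*pi - (3/2)*pi = pi/2
summing the enclosed defects onto the initial angle, mod 2*pi in the induced orientation:
final angle = pi/2 + pi/2 = pi (mod 2*pi)

Answer: final direction angle = pi


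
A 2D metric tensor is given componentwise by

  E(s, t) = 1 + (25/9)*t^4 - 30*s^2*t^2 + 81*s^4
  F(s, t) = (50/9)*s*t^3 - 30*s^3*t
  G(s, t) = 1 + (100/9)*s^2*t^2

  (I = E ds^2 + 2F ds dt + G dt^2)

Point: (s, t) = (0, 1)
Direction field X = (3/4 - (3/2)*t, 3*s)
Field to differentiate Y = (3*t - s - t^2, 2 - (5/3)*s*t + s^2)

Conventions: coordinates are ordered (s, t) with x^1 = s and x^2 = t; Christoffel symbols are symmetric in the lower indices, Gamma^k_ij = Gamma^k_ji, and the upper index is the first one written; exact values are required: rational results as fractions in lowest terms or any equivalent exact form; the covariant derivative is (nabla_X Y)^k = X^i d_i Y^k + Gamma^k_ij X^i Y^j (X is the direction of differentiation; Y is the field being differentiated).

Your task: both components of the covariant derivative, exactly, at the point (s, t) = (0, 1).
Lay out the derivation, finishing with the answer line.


E = 34/9, F = 0, G = 1 at the point
E_s = 0, E_t = 100/9, F_s = 50/9, F_t = 0, G_s = 0, G_t = 0
EG - F^2 = 34/9;  g^inv = (9/34) * [[1, 0], [0, 34/9]]
first-kind symbols [ij,l] = (1/2)(d_i g_jl + d_j g_il - d_l g_ij): [ss,s] = E_s/2 = 0, [ss,t] = F_s - E_t/2 = 0, [st,s] = E_t/2 = 50/9, [st,t] = G_s/2 = 0, [tt,s] = F_t - G_s/2 = 0, [tt,t] = G_t/2 = 0
Gamma^s_ij = (G*[ij,s] - F*[ij,t])/(EG - F^2), Gamma^t_ij = (E*[ij,t] - F*[ij,s])/(EG - F^2)
Gamma_sss = 0, Gamma_sst = 25/17, Gamma_stt = 0, Gamma_tss = 0, Gamma_tst = 0, Gamma_ttt = 0
X = (-3/4, 0), Y = (2, 2) at the point

Answer: (nabla_X Y)^s = -99/68, (nabla_X Y)^t = 5/4


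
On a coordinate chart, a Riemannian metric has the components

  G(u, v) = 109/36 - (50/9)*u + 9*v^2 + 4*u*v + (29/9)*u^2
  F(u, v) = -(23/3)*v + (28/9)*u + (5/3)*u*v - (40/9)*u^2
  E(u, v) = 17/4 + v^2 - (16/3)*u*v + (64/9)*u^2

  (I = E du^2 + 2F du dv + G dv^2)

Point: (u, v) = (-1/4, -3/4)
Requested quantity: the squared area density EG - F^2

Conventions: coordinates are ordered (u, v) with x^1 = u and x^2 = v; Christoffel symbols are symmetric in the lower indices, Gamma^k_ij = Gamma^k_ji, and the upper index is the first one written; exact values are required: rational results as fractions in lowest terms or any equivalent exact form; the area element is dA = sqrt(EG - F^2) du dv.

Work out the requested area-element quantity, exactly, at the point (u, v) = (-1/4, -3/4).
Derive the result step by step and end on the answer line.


E = 613/144, F = 721/144, G = 751/72; EG - F^2 = 400885/20736

Answer: EG - F^2 = 400885/20736


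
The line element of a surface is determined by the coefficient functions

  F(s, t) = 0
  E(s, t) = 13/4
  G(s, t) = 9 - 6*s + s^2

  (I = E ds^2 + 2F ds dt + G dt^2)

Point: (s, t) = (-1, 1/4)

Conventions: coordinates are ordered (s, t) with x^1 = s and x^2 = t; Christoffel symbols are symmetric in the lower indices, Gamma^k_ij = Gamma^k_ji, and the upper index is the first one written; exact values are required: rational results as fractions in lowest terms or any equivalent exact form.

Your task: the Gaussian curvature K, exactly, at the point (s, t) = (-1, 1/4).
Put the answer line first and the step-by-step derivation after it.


Answer: K = 0

E = 13/4, F = 0, G = 16, EG - F^2 = 52 at the point
E_s = 0, E_t = 0, F_s = 0, F_t = 0, G_s = -8, G_t = 0
E_tt = 0, F_st = 0, G_ss = 2
The intrinsic route: Brioschi's K = (det M1 - det M2)/(EG - F^2)^2.
M1 = [[-E_tt/2 + F_st - G_ss/2, E_s/2, F_s - E_t/2], [F_t - G_s/2, E, F], [G_t/2, F, G]] = [[-1, 0, 0], [4, 13/4, 0], [0, 0, 16]]; det M1 = -52
M2 = [[0, E_t/2, G_s/2], [E_t/2, E, F], [G_s/2, F, G]] = [[0, 0, -4], [0, 13/4, 0], [-4, 0, 16]]; det M2 = -52
det M1 - det M2 = 0; K = 0 / (52)^2 = 0


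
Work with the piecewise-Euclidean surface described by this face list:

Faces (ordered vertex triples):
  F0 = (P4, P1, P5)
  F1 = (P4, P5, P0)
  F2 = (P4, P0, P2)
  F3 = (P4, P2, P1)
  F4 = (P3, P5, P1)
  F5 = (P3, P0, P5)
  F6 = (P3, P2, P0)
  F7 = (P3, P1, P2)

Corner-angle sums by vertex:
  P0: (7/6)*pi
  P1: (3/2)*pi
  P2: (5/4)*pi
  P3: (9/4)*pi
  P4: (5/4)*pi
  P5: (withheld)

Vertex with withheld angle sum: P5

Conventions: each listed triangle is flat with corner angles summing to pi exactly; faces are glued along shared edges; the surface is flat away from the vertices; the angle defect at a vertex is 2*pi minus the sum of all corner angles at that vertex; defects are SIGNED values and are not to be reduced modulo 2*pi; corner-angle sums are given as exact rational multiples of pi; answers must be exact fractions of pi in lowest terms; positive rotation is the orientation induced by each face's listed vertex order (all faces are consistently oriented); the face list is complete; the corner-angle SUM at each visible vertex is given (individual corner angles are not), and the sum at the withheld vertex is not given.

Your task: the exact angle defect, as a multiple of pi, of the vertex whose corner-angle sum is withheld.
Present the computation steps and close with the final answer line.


V = 6, E = 12, F = 8; chi = V - E + F = 2
Gauss-Bonnet: total defect = 2*pi*chi = 4*pi; visible defects sum to (31/12)*pi

Answer: defect(P5) = (17/12)*pi


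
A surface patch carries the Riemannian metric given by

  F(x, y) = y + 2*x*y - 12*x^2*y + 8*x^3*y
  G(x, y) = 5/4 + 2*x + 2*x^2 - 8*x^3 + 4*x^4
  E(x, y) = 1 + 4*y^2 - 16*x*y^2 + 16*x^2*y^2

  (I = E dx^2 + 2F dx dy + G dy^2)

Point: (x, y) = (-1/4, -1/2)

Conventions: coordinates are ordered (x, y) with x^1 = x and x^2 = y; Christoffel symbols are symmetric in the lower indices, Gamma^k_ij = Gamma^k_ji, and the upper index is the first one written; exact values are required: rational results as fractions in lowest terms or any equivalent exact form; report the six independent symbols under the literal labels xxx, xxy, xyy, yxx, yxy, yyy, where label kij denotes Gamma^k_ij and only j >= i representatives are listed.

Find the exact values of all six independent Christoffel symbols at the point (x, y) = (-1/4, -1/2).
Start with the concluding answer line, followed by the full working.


Answer: Gamma_xxx = -192/209, Gamma_xxy = -288/209, Gamma_xyy = 0, Gamma_yxx = -16/209, Gamma_yxy = -24/209, Gamma_yyy = 0

E = 13/4, F = 3/16, G = 65/64 at the point
E_x = -6, E_y = -9, F_x = -19/4, F_y = -3/8, G_x = -3/4, G_y = 0
EG - F^2 = 209/64;  g^inv = (64/209) * [[65/64, -3/16], [-3/16, 13/4]]
first-kind symbols [ij,l] = (1/2)(d_i g_jl + d_j g_il - d_l g_ij): [xx,x] = E_x/2 = -3, [xx,y] = F_x - E_y/2 = -1/4, [xy,x] = E_y/2 = -9/2, [xy,y] = G_x/2 = -3/8, [yy,x] = F_y - G_x/2 = 0, [yy,y] = G_y/2 = 0
Gamma^x_ij = (G*[ij,x] - F*[ij,y])/(EG - F^2), Gamma^y_ij = (E*[ij,y] - F*[ij,x])/(EG - F^2)


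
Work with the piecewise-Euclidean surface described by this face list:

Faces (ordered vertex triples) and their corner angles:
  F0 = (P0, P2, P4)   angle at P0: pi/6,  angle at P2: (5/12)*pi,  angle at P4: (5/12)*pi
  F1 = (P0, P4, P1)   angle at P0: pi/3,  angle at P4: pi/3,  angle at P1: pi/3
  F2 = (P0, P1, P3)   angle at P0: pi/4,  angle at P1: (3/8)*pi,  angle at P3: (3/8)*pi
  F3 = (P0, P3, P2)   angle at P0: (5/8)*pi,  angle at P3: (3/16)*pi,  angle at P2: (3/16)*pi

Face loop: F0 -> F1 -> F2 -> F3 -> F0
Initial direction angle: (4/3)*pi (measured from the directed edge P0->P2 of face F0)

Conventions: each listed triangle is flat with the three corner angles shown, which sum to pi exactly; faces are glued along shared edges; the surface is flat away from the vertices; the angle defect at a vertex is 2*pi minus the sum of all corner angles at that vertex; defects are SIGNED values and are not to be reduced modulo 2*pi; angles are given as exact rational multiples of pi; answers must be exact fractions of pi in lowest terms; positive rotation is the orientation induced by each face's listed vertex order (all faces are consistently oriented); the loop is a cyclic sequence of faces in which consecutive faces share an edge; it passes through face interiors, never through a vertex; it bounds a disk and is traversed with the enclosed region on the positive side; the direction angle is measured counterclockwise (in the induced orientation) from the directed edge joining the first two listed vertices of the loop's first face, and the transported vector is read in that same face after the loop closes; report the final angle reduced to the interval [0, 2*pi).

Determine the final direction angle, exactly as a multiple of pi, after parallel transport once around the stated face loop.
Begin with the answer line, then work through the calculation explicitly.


Answer: final direction angle = (47/24)*pi

enclosed vertex P0: corner angles sum to (11/8)*pi, defect = 2*pi - (11/8)*pi = (5/8)*pi
the final direction is the initial angle plus the enclosed defects, taken mod 2*pi in the induced orientation
final angle = (4/3)*pi + (5/8)*pi = (47/24)*pi (mod 2*pi)


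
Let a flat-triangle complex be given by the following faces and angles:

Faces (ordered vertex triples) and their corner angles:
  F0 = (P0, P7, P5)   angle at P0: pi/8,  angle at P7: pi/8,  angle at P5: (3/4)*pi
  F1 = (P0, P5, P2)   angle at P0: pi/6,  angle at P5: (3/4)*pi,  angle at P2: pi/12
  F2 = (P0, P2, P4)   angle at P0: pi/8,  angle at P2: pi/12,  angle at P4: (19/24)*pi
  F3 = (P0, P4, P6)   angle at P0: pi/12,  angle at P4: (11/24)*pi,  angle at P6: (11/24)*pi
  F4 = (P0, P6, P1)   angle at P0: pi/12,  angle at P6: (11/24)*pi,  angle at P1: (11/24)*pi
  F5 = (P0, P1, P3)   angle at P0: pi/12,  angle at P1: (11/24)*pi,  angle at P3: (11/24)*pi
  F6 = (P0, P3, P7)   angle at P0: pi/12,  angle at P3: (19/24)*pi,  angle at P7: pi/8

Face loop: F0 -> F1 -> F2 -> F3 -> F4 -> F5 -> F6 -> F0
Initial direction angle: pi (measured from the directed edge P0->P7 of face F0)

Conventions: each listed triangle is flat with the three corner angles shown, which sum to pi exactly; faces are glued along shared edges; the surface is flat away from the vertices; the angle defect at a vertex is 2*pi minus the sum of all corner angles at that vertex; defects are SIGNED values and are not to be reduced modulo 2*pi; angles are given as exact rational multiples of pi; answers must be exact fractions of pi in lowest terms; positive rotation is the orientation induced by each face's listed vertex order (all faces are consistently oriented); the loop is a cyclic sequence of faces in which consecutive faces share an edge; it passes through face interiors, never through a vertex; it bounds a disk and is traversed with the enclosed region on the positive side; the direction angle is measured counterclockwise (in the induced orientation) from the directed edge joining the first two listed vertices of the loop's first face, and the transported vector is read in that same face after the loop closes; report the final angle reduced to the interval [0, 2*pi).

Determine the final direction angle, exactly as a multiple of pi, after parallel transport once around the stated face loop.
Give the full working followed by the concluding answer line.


enclosed vertex P0: corner angles sum to (3/4)*pi, defect = 2*pi - (3/4)*pi = (5/4)*pi
the final direction is the initial angle plus the enclosed defects, taken mod 2*pi in the induced orientation
final angle = pi + (5/4)*pi = pi/4 (mod 2*pi)

Answer: final direction angle = pi/4


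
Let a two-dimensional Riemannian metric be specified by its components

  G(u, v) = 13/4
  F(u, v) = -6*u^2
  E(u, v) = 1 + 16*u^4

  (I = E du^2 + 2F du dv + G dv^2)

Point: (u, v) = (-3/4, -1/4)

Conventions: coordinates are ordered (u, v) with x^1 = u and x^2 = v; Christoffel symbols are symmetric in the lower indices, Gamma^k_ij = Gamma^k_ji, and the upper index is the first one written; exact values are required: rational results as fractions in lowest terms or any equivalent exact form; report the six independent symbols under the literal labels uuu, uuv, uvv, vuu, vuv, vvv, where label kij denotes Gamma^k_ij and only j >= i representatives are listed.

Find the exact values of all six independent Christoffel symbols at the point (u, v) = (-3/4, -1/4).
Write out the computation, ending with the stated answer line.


E = 97/16, F = -27/8, G = 13/4 at the point
E_u = -27, E_v = 0, F_u = 9, F_v = 0, G_u = 0, G_v = 0
EG - F^2 = 133/16;  g^inv = (16/133) * [[13/4, 27/8], [27/8, 97/16]]
first-kind symbols [ij,l] = (1/2)(d_i g_jl + d_j g_il - d_l g_ij): [uu,u] = E_u/2 = -27/2, [uu,v] = F_u - E_v/2 = 9, [uv,u] = E_v/2 = 0, [uv,v] = G_u/2 = 0, [vv,u] = F_v - G_u/2 = 0, [vv,v] = G_v/2 = 0
Gamma^u_ij = (G*[ij,u] - F*[ij,v])/(EG - F^2), Gamma^v_ij = (E*[ij,v] - F*[ij,u])/(EG - F^2)

Answer: Gamma_uuu = -216/133, Gamma_uuv = 0, Gamma_uvv = 0, Gamma_vuu = 144/133, Gamma_vuv = 0, Gamma_vvv = 0


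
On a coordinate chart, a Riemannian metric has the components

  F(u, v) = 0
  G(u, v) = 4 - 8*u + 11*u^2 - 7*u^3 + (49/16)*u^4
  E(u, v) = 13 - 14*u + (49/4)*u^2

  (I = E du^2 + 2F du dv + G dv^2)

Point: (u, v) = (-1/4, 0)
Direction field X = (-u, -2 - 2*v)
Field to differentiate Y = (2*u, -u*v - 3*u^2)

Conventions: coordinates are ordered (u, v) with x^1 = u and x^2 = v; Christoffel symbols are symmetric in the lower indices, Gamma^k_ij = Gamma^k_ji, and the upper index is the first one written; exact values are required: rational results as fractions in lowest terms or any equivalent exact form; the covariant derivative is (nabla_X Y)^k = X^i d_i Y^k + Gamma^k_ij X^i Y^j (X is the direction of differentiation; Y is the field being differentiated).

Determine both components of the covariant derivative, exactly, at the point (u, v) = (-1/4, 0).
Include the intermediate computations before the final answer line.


E = 1105/64, F = 0, G = 27889/4096 at the point
E_u = -161/8, E_v = 0, F_u = 0, F_v = 0, G_u = -3841/256, G_v = 0
EG - F^2 = 30817345/262144;  g^inv = (262144/30817345) * [[27889/4096, 0], [0, 1105/64]]
first-kind symbols [ij,l] = (1/2)(d_i g_jl + d_j g_il - d_l g_ij): [uu,u] = E_u/2 = -161/16, [uu,v] = F_u - E_v/2 = 0, [uv,u] = E_v/2 = 0, [uv,v] = G_u/2 = -3841/512, [vv,u] = F_v - G_u/2 = 3841/512, [vv,v] = G_v/2 = 0
Gamma^u_ij = (G*[ij,u] - F*[ij,v])/(EG - F^2), Gamma^v_ij = (E*[ij,v] - F*[ij,u])/(EG - F^2)
Gamma_uuu = -644/1105, Gamma_uuv = 0, Gamma_uvv = 3841/8840, Gamma_vuu = 0, Gamma_vuv = -184/167, Gamma_vvv = 0
X = (1/4, -2), Y = (-1/2, -3/16) at the point

Answer: (nabla_X Y)^u = 10407/14144, (nabla_X Y)^v = -785/668


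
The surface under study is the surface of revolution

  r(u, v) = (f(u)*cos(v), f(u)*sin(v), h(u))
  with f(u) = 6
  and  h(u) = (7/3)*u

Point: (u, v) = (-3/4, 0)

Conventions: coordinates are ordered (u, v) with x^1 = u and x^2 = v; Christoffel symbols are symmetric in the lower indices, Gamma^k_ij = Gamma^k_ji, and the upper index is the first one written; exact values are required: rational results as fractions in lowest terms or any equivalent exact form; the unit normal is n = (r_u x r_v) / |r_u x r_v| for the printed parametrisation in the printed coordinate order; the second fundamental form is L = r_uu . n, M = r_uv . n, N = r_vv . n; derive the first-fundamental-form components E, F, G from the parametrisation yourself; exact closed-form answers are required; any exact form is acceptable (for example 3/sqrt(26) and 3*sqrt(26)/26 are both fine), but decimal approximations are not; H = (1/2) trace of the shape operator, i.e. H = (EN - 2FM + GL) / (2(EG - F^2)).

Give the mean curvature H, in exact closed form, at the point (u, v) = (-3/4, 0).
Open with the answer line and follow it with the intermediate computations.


Answer: H = 1/12

f = 6, f' = 0, f'' = 0, h' = 7/3, h'' = 0
E = 49/9, F = 0, G = 36; answer radicand W^2 = 49/9
unnormalised second-form numerators: l = 0, m = 0, n = 14; L = l/sqrt(49/9), and similarly M = m/sqrt(W^2), N = n/sqrt(W^2)
H = (E*n - 2*F*m + G*l) / (2*(EG - F^2)*sqrt(W^2)); E*n - 2*F*m + G*l = 686/9, EG - F^2 = 196, so H = (7/36)/sqrt(49/9)


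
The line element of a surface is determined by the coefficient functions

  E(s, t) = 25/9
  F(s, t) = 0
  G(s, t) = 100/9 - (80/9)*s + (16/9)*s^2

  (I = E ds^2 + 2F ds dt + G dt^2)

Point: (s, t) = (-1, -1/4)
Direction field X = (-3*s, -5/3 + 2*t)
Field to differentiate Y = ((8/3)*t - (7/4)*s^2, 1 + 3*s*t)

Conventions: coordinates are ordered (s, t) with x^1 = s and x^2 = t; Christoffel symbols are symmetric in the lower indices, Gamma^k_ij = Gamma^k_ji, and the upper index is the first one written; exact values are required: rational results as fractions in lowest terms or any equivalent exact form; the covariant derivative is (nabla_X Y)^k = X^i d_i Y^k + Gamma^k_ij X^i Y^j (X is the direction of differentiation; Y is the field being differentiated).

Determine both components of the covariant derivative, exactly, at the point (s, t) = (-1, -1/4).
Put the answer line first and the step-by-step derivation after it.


Answer: (nabla_X Y)^s = -1697/450, (nabla_X Y)^t = 79/63

E = 25/9, F = 0, G = 196/9 at the point
E_s = 0, E_t = 0, F_s = 0, F_t = 0, G_s = -112/9, G_t = 0
EG - F^2 = 4900/81;  g^inv = (81/4900) * [[196/9, 0], [0, 25/9]]
first-kind symbols [ij,l] = (1/2)(d_i g_jl + d_j g_il - d_l g_ij): [ss,s] = E_s/2 = 0, [ss,t] = F_s - E_t/2 = 0, [st,s] = E_t/2 = 0, [st,t] = G_s/2 = -56/9, [tt,s] = F_t - G_s/2 = 56/9, [tt,t] = G_t/2 = 0
Gamma^s_ij = (G*[ij,s] - F*[ij,t])/(EG - F^2), Gamma^t_ij = (E*[ij,t] - F*[ij,s])/(EG - F^2)
Gamma_sss = 0, Gamma_sst = 0, Gamma_stt = 56/25, Gamma_tss = 0, Gamma_tst = -2/7, Gamma_ttt = 0
X = (3, -13/6), Y = (-29/12, 7/4) at the point


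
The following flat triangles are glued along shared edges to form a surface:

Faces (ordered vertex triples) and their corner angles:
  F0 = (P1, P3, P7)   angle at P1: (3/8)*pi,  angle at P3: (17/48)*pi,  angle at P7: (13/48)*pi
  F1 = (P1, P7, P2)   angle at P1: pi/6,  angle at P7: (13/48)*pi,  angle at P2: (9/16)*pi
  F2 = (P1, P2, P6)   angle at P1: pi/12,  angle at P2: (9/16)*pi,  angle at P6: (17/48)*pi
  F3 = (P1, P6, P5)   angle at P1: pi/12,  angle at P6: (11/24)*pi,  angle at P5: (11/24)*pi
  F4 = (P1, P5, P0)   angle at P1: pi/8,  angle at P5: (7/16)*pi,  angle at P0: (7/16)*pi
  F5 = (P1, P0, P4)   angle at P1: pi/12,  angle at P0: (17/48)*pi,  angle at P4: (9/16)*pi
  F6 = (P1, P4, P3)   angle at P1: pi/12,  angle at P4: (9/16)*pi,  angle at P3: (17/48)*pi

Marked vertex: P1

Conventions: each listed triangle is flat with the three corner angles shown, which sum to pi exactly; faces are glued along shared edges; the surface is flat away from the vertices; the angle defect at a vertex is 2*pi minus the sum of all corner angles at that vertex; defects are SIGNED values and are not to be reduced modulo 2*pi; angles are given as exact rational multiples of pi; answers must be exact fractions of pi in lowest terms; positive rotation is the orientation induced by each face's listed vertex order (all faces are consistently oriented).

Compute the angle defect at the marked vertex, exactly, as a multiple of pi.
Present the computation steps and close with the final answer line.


Sum of corner angles at P1: pi
defect = 2*pi - pi

Answer: defect(P1) = pi


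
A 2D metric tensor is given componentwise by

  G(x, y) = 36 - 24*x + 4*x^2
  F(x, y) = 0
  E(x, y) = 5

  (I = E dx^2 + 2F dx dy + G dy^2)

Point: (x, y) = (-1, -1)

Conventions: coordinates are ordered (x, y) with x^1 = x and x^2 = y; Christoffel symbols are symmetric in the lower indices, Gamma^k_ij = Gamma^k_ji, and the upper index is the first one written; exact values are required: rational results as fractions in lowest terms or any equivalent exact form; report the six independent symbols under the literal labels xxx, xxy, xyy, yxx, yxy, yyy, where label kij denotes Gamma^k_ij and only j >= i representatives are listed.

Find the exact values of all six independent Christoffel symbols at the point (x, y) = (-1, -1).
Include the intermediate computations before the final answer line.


E = 5, F = 0, G = 64 at the point
E_x = 0, E_y = 0, F_x = 0, F_y = 0, G_x = -32, G_y = 0
EG - F^2 = 320;  g^inv = (1/320) * [[64, 0], [0, 5]]
first-kind symbols [ij,l] = (1/2)(d_i g_jl + d_j g_il - d_l g_ij): [xx,x] = E_x/2 = 0, [xx,y] = F_x - E_y/2 = 0, [xy,x] = E_y/2 = 0, [xy,y] = G_x/2 = -16, [yy,x] = F_y - G_x/2 = 16, [yy,y] = G_y/2 = 0
Gamma^x_ij = (G*[ij,x] - F*[ij,y])/(EG - F^2), Gamma^y_ij = (E*[ij,y] - F*[ij,x])/(EG - F^2)

Answer: Gamma_xxx = 0, Gamma_xxy = 0, Gamma_xyy = 16/5, Gamma_yxx = 0, Gamma_yxy = -1/4, Gamma_yyy = 0


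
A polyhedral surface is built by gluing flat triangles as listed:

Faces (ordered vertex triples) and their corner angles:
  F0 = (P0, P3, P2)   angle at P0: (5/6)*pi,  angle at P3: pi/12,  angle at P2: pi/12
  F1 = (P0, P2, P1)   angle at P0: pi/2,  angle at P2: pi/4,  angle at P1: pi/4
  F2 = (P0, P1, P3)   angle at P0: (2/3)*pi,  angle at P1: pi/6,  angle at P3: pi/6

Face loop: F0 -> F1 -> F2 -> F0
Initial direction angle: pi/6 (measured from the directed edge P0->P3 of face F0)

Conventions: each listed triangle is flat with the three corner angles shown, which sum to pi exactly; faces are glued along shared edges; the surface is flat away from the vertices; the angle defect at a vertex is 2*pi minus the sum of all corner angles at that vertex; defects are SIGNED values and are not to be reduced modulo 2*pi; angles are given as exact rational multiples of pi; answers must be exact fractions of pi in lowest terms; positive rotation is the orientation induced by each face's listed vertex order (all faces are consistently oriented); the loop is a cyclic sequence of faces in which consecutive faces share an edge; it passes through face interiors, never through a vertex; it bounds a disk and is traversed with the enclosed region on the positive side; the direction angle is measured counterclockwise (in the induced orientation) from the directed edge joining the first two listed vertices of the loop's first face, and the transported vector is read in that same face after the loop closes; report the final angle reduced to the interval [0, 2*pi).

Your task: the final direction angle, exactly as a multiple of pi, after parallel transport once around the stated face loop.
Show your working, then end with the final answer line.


enclosed vertex P0: corner angles sum to 2*pi, defect = 2*pi - 2*pi = 0
by Gauss-Bonnet the loop rotates the vector by the enclosed defect sum (positive orientation, mod 2*pi)
final angle = pi/6 + 0 = pi/6 (mod 2*pi)

Answer: final direction angle = pi/6


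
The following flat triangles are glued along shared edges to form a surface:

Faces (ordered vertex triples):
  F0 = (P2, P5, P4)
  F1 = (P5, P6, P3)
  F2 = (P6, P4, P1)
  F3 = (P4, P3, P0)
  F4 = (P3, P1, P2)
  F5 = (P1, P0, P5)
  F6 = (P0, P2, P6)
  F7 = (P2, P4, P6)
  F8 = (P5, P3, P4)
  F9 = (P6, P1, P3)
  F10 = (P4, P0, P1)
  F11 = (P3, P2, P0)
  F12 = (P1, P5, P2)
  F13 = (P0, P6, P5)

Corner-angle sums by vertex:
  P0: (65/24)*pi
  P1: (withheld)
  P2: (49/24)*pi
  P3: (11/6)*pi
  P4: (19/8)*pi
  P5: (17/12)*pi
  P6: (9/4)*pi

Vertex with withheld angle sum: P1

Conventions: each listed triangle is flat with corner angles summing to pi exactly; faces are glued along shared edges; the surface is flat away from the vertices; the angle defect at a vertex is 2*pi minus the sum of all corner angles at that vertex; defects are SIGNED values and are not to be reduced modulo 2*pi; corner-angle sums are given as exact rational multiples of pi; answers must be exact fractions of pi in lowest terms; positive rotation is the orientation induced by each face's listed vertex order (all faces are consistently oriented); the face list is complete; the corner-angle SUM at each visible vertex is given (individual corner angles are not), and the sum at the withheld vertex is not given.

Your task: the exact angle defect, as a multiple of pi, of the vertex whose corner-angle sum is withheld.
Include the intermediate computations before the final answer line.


V = 7, E = 21, F = 14; chi = V - E + F = 0
Gauss-Bonnet: total defect = 2*pi*chi = 0; visible defects sum to (-5/8)*pi

Answer: defect(P1) = (5/8)*pi


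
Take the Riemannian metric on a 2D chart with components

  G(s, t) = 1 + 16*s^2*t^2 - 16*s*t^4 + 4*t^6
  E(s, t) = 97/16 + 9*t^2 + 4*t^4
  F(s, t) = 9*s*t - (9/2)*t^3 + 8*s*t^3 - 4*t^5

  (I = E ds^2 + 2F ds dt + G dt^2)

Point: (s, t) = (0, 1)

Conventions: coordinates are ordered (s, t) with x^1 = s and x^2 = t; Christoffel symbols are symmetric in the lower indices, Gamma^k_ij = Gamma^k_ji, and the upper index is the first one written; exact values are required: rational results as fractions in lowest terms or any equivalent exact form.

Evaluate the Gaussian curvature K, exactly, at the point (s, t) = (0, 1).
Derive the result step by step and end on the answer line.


E = 305/16, F = -17/2, G = 5, EG - F^2 = 369/16 at the point
E_s = 0, E_t = 34, F_s = 17, F_t = -67/2, G_s = -16, G_t = 24
E_tt = 66, F_st = 33, G_ss = 32
Evaluate Brioschi's two determinant matrices M1, M2 and divide by (EG - F^2)^2.
M1 = [[-E_tt/2 + F_st - G_ss/2, E_s/2, F_s - E_t/2], [F_t - G_s/2, E, F], [G_t/2, F, G]] = [[-16, 0, 0], [-51/2, 305/16, -17/2], [12, -17/2, 5]]; det M1 = -369
M2 = [[0, E_t/2, G_s/2], [E_t/2, E, F], [G_s/2, F, G]] = [[0, 17, -8], [17, 305/16, -17/2], [-8, -17/2, 5]]; det M2 = -353
det M1 - det M2 = -16; K = -16 / (369/16)^2 = -4096/136161

Answer: K = -4096/136161


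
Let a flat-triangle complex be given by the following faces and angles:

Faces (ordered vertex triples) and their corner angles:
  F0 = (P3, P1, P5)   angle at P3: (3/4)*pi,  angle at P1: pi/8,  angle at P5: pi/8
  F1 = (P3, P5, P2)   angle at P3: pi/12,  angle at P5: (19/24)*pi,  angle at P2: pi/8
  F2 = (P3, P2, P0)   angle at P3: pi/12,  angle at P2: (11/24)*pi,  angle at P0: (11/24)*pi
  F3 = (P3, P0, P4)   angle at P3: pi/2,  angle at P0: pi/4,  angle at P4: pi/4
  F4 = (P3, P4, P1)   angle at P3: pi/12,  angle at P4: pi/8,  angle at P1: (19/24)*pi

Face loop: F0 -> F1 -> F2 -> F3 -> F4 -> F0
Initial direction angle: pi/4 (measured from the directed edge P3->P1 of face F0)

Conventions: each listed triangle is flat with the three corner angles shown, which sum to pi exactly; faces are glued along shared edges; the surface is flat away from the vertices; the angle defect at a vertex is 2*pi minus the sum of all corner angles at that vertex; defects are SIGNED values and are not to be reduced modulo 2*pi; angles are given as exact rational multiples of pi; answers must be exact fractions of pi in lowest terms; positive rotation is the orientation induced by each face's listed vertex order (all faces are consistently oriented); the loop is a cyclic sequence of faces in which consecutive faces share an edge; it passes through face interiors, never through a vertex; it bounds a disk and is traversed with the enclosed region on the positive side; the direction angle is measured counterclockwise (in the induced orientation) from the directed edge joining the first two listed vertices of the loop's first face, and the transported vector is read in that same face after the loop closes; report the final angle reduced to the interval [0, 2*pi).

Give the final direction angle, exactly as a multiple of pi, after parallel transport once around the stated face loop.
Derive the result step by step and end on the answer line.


enclosed vertex P3: corner angles sum to (3/2)*pi, defect = 2*pi - (3/2)*pi = pi/2
holonomy = initial angle + sum of enclosed defects (mod 2*pi), positive in the induced orientation
final angle = pi/4 + pi/2 = (3/4)*pi (mod 2*pi)

Answer: final direction angle = (3/4)*pi
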